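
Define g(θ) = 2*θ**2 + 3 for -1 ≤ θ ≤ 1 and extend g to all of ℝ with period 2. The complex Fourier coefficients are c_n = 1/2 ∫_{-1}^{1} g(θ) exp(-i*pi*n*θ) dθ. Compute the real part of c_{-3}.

Since g is real-valued, Re(c_{-3}) = 1/2 ∫_{-1}^{1} g(θ) cos(-3*pi*θ) dθ = a_{3}/2.
g is even and cos(-3*pi*θ) is even, so the integrand is even: ∫_{-1}^{1} g(θ) cos(-3*pi*θ) dθ = 2∫_0^{1} g(θ) cos(-3*pi*θ) dθ.
Integrating by parts twice (tabular method), an antiderivative of (2*θ**2 + 3) cos(-3*pi*θ) is 2*θ**2*sin(3*pi*θ)/(3*pi) + 4*θ*cos(3*pi*θ)/(9*pi**2) - 4*sin(3*pi*θ)/(27*pi**3) + sin(3*pi*θ)/pi; evaluating from 0 to 1: ∫_{0}^{1} (2*θ**2 + 3) cos(-3*pi*θ) dθ = (-4/(9*pi**2)) - (0) = -4/(9*pi**2).
So ∫_{-1}^{1} g(θ) cos(-3*pi*θ) dθ = -8/(9*pi**2).
Hence Re(c_{-3}) = (1/2)·(-8/(9*pi**2)) = -4/(9*pi**2).

-4/(9*pi**2)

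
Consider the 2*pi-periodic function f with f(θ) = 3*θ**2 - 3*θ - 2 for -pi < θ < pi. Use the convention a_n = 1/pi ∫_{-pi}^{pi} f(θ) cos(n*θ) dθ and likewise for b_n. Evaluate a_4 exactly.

3/4

a_4 = 1/pi ∫_{-pi}^{pi} f(θ) cos(4*θ) dθ.
Integrating by parts twice (tabular method), an antiderivative of (3*θ**2 - 3*θ - 2) cos(4*θ) is 3*θ**2*sin(4*θ)/4 - 3*θ*sin(4*θ)/4 + 3*θ*cos(4*θ)/8 - 19*sin(4*θ)/32 - 3*cos(4*θ)/16; evaluating from -pi to pi: ∫_{-pi}^{pi} (3*θ**2 - 3*θ - 2) cos(4*θ) dθ = (-3/16 + 3*pi/8) - (-3*pi/8 - 3/16) = 3*pi/4.
Hence a_4 = (1/pi)·(3*pi/4) = 3/4.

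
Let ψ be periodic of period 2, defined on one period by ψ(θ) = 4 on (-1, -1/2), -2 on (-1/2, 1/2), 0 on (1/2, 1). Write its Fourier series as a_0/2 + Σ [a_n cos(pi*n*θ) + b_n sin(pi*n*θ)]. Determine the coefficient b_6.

4/(3*pi)

b_6 = ∫_{-1}^{1} ψ(θ) sin(6*pi*θ) dθ.
Split the integral at the breakpoints.
Directly, an antiderivative of (4) sin(6*pi*θ) is -2*cos(6*pi*θ)/(3*pi); evaluating from -1 to -1/2: ∫_{-1}^{-1/2} (4) sin(6*pi*θ) dθ = (2/(3*pi)) - (-2/(3*pi)) = 4/(3*pi).
Directly, an antiderivative of (-2) sin(6*pi*θ) is cos(6*pi*θ)/(3*pi); evaluating from -1/2 to 1/2: ∫_{-1/2}^{1/2} (-2) sin(6*pi*θ) dθ = (-1/(3*pi)) - (-1/(3*pi)) = 0.
∫_{1/2}^{1} (0) sin(6*pi*θ) dθ = 0.
Summing the pieces gives b_6 = 4/(3*pi).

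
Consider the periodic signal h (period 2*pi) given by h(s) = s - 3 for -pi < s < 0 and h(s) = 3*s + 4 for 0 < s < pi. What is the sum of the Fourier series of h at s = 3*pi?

s = 3*pi differs from s = pi by 1 full period(s), and the series is 2*pi-periodic.
At s = pi the one-sided limits are h(pi^-) = 4 + 3*pi and h(pi^+) = -pi - 3.
By Dirichlet's theorem the series converges to their average, [(4 + 3*pi) + (-pi - 3)]/2 = 1/2 + pi.

1/2 + pi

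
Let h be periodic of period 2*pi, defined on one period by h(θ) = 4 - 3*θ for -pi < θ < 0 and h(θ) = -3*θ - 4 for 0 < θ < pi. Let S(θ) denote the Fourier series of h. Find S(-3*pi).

θ = -3*pi differs from θ = pi by -2 full period(s), and the series is 2*pi-periodic.
At θ = pi the one-sided limits are h(pi^-) = -3*pi - 4 and h(pi^+) = 4 + 3*pi.
By Dirichlet's theorem the series converges to their average, [(-3*pi - 4) + (4 + 3*pi)]/2 = 0.

0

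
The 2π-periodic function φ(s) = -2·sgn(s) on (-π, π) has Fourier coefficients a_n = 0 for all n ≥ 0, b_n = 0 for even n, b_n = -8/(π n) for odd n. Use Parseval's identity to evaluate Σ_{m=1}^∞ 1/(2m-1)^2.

pi**2/8

Parseval: Σ b_n^2 = (1/π) ∫_{-π}^{π} φ(s)^2 ds = 8.
Only odd n contribute, with b_n^2 = 64/(π^2 n^2), so Σ_{m≥1} 1/(2m-1)^2 = π^2·(8)/64 = pi**2/8.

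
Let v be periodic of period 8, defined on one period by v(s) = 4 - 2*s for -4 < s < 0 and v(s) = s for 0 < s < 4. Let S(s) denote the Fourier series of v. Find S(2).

v is continuous at s = 2 with value 2, so the series converges to 2 there.

2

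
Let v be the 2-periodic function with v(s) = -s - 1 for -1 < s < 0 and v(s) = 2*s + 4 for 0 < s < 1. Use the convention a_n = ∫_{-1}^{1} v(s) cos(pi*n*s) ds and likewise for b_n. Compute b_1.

11/pi

b_1 = ∫_{-1}^{1} v(s) sin(pi*s) ds.
Split the integral at the breakpoints.
Integrating by parts (boundary term plus one more integral), an antiderivative of (-s - 1) sin(pi*s) is s*cos(pi*s)/pi - sin(pi*s)/pi**2 + cos(pi*s)/pi; evaluating from -1 to 0: ∫_{-1}^{0} (-s - 1) sin(pi*s) ds = (1/pi) - (0) = 1/pi.
Integrating by parts (boundary term plus one more integral), an antiderivative of (2*s + 4) sin(pi*s) is -2*s*cos(pi*s)/pi + 2*sin(pi*s)/pi**2 - 4*cos(pi*s)/pi; evaluating from 0 to 1: ∫_{0}^{1} (2*s + 4) sin(pi*s) ds = (6/pi) - (-4/pi) = 10/pi.
Summing the pieces gives b_1 = 11/pi.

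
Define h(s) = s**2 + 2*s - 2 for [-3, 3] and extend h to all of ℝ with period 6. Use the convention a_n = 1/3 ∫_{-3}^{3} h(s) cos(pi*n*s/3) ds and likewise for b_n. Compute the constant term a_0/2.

1

a_0 = 1/3 ∫_{-3}^{3} h(s) ds = 1/3 · (6) = 2.
So the constant term a_0/2 = 1.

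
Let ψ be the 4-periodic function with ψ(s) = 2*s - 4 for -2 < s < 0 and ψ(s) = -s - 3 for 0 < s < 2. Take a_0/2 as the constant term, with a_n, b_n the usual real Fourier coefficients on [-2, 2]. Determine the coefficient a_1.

12/pi**2

a_1 = 1/2 ∫_{-2}^{2} ψ(s) cos(pi*s/2) ds.
Split the integral at the breakpoints.
Integrating by parts (boundary term plus one more integral), an antiderivative of (2*s - 4) cos(pi*s/2) is 4*s*sin(pi*s/2)/pi - 8*sin(pi*s/2)/pi + 8*cos(pi*s/2)/pi**2; evaluating from -2 to 0: ∫_{-2}^{0} (2*s - 4) cos(pi*s/2) ds = (8/pi**2) - (-8/pi**2) = 16/pi**2.
Integrating by parts (boundary term plus one more integral), an antiderivative of (-s - 3) cos(pi*s/2) is -2*s*sin(pi*s/2)/pi - 6*sin(pi*s/2)/pi - 4*cos(pi*s/2)/pi**2; evaluating from 0 to 2: ∫_{0}^{2} (-s - 3) cos(pi*s/2) ds = (4/pi**2) - (-4/pi**2) = 8/pi**2.
Summing the pieces and multiplying by (1/2) gives a_1 = 12/pi**2.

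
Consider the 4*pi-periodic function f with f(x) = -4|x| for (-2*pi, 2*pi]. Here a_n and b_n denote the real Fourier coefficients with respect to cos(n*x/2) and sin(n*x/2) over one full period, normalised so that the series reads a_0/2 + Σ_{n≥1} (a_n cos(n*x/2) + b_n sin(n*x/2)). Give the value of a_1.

32/pi

a_1 = (1/(2*pi)) ∫_{-2*pi}^{2*pi} f(x) cos(x/2) dx.
f is even and cos(x/2) is even, so the integrand is even and a_1 = 1/pi ∫_0^{2*pi} f(x) cos(x/2) dx.
Integrating by parts (boundary term plus one more integral), an antiderivative of (-4*x) cos(x/2) is -8*x*sin(x/2) - 16*cos(x/2); evaluating from 0 to 2*pi: ∫_{0}^{2*pi} (-4*x) cos(x/2) dx = (16) - (-16) = 32.
Hence a_1 = (1/pi)·(32) = 32/pi.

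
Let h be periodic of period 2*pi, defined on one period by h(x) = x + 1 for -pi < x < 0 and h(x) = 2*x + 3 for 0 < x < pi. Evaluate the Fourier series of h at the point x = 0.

At x = 0 the one-sided limits are h(0^-) = 1 and h(0^+) = 3.
By Dirichlet's theorem the series converges to their average, [(1) + (3)]/2 = 2.

2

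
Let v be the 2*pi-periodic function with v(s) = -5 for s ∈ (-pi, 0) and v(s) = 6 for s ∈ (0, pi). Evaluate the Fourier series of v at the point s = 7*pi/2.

-5

s = 7*pi/2 differs from s = -pi/2 by 2 full period(s), and the series is 2*pi-periodic.
v is continuous at s = -pi/2 with value -5, so the series converges to -5 there.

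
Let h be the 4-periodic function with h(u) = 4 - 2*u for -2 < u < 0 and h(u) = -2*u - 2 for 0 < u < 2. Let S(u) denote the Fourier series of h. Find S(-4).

u = -4 differs from u = 0 by -1 full period(s), and the series is 4-periodic.
At u = 0 the one-sided limits are h(0^-) = 4 and h(0^+) = -2.
By Dirichlet's theorem the series converges to their average, [(4) + (-2)]/2 = 1.

1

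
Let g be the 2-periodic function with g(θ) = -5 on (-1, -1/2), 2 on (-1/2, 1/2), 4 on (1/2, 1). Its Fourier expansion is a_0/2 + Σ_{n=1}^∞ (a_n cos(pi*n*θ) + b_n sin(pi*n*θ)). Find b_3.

b_3 = ∫_{-1}^{1} g(θ) sin(3*pi*θ) dθ.
Split the integral at the breakpoints.
Directly, an antiderivative of (-5) sin(3*pi*θ) is 5*cos(3*pi*θ)/(3*pi); evaluating from -1 to -1/2: ∫_{-1}^{-1/2} (-5) sin(3*pi*θ) dθ = (0) - (-5/(3*pi)) = 5/(3*pi).
Directly, an antiderivative of (2) sin(3*pi*θ) is -2*cos(3*pi*θ)/(3*pi); evaluating from -1/2 to 1/2: ∫_{-1/2}^{1/2} (2) sin(3*pi*θ) dθ = (0) - (0) = 0.
Directly, an antiderivative of (4) sin(3*pi*θ) is -4*cos(3*pi*θ)/(3*pi); evaluating from 1/2 to 1: ∫_{1/2}^{1} (4) sin(3*pi*θ) dθ = (4/(3*pi)) - (0) = 4/(3*pi).
Summing the pieces gives b_3 = 3/pi.

3/pi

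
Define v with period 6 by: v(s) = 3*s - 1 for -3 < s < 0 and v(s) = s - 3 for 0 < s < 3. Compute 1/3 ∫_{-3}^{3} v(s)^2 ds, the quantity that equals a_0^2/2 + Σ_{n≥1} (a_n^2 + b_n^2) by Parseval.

40

1/3 ∫_{-3}^{3} v(s)^2 ds = 1/3 · (120) = 40.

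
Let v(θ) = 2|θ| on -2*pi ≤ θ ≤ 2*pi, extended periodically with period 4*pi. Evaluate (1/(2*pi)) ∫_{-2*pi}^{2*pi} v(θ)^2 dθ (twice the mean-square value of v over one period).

(1/(2*pi)) ∫_{-2*pi}^{2*pi} v(θ)^2 dθ = (1/(2*pi)) · (64*pi**3/3) = 32*pi**2/3.

32*pi**2/3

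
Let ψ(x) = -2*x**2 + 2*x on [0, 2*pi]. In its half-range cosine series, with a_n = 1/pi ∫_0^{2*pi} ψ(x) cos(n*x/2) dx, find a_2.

a_2 = 1/pi ∫_0^{2*pi} (-2*x**2 + 2*x) cos(x) dx.
Integrating by parts twice (tabular method), an antiderivative of (-2*x**2 + 2*x) cos(x) is -2*x**2*sin(x) + 2*x*sin(x) - 4*x*cos(x) + 4*sin(x) + 2*cos(x); evaluating from 0 to 2*pi: ∫_{0}^{2*pi} (-2*x**2 + 2*x) cos(x) dx = (2 - 8*pi) - (2) = -8*pi.
Hence a_2 = (1/pi)·(-8*pi) = -8.

-8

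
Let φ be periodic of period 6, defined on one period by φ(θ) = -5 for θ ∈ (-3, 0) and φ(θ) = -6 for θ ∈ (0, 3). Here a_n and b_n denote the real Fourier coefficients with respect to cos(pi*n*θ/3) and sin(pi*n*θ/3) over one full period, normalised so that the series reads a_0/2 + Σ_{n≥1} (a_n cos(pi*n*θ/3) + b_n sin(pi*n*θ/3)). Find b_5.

-2/(5*pi)

b_5 = 1/3 ∫_{-3}^{3} φ(θ) sin(5*pi*θ/3) dθ.
Split the integral at the breakpoints.
Directly, an antiderivative of (-5) sin(5*pi*θ/3) is 3*cos(5*pi*θ/3)/pi; evaluating from -3 to 0: ∫_{-3}^{0} (-5) sin(5*pi*θ/3) dθ = (3/pi) - (-3/pi) = 6/pi.
Directly, an antiderivative of (-6) sin(5*pi*θ/3) is 18*cos(5*pi*θ/3)/(5*pi); evaluating from 0 to 3: ∫_{0}^{3} (-6) sin(5*pi*θ/3) dθ = (-18/(5*pi)) - (18/(5*pi)) = -36/(5*pi).
Summing the pieces and multiplying by (1/3) gives b_5 = -2/(5*pi).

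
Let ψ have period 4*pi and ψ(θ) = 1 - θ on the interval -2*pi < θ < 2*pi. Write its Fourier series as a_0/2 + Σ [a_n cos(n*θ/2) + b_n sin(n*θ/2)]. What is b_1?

-4

b_1 = (1/(2*pi)) ∫_{-2*pi}^{2*pi} ψ(θ) sin(θ/2) dθ.
Integrating by parts (boundary term plus one more integral), an antiderivative of (1 - θ) sin(θ/2) is 2*θ*cos(θ/2) - 4*sin(θ/2) - 2*cos(θ/2); evaluating from -2*pi to 2*pi: ∫_{-2*pi}^{2*pi} (1 - θ) sin(θ/2) dθ = (2 - 4*pi) - (2 + 4*pi) = -8*pi.
Hence b_1 = (1/(2*pi))·(-8*pi) = -4.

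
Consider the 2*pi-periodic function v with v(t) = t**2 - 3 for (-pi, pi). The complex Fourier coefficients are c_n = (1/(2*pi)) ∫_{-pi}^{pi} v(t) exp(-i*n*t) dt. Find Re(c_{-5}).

-2/25

Since v is real-valued, Re(c_{-5}) = (1/(2*pi)) ∫_{-pi}^{pi} v(t) cos(-5*t) dt = a_{5}/2.
v is even and cos(-5*t) is even, so the integrand is even: ∫_{-pi}^{pi} v(t) cos(-5*t) dt = 2∫_0^{pi} v(t) cos(-5*t) dt.
Integrating by parts twice (tabular method), an antiderivative of (t**2 - 3) cos(-5*t) is t**2*sin(5*t)/5 + 2*t*cos(5*t)/25 - 77*sin(5*t)/125; evaluating from 0 to pi: ∫_{0}^{pi} (t**2 - 3) cos(-5*t) dt = (-2*pi/25) - (0) = -2*pi/25.
So ∫_{-pi}^{pi} v(t) cos(-5*t) dt = -4*pi/25.
Hence Re(c_{-5}) = (1/(2*pi))·(-4*pi/25) = -2/25.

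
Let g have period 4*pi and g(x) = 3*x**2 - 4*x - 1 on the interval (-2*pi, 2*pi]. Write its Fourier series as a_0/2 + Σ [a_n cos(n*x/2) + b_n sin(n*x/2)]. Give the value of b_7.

-16/7

b_7 = (1/(2*pi)) ∫_{-2*pi}^{2*pi} g(x) sin(7*x/2) dx.
Integrating by parts twice (tabular method), an antiderivative of (3*x**2 - 4*x - 1) sin(7*x/2) is -6*x**2*cos(7*x/2)/7 + 24*x*sin(7*x/2)/49 + 8*x*cos(7*x/2)/7 - 16*sin(7*x/2)/49 + 146*cos(7*x/2)/343; evaluating from -2*pi to 2*pi: ∫_{-2*pi}^{2*pi} (3*x**2 - 4*x - 1) sin(7*x/2) dx = (-16*pi/7 - 146/343 + 24*pi**2/7) - (-146/343 + 16*pi/7 + 24*pi**2/7) = -32*pi/7.
Hence b_7 = (1/(2*pi))·(-32*pi/7) = -16/7.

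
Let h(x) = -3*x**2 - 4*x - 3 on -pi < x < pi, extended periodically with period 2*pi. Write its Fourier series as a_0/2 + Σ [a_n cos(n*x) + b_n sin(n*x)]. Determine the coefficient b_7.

b_7 = 1/pi ∫_{-pi}^{pi} h(x) sin(7*x) dx.
Integrating by parts twice (tabular method), an antiderivative of (-3*x**2 - 4*x - 3) sin(7*x) is 3*x**2*cos(7*x)/7 - 6*x*sin(7*x)/49 + 4*x*cos(7*x)/7 - 4*sin(7*x)/49 + 141*cos(7*x)/343; evaluating from -pi to pi: ∫_{-pi}^{pi} (-3*x**2 - 4*x - 3) sin(7*x) dx = (-3*pi**2/7 - 4*pi/7 - 141/343) - (-3*pi**2/7 - 141/343 + 4*pi/7) = -8*pi/7.
Hence b_7 = (1/pi)·(-8*pi/7) = -8/7.

-8/7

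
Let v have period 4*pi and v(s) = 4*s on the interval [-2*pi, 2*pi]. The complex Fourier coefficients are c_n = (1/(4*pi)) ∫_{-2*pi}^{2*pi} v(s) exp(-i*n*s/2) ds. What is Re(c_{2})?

Since v is real-valued, Re(c_{2}) = (1/(4*pi)) ∫_{-2*pi}^{2*pi} v(s) cos(s) ds = a_{2}/2.
(v is odd, so the integrand is odd over a symmetric interval and the integral vanishes.)

0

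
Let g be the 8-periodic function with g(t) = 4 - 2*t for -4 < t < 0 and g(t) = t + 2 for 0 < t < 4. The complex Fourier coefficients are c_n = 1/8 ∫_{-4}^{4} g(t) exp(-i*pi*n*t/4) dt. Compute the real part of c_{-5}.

-12/(25*pi**2)

Since g is real-valued, Re(c_{-5}) = 1/8 ∫_{-4}^{4} g(t) cos(-5*pi*t/4) dt = a_{5}/2.
Split the integral at the breakpoints.
Integrating by parts (boundary term plus one more integral), an antiderivative of (4 - 2*t) cos(-5*pi*t/4) is -8*t*sin(5*pi*t/4)/(5*pi) + 16*sin(5*pi*t/4)/(5*pi) - 32*cos(5*pi*t/4)/(25*pi**2); evaluating from -4 to 0: ∫_{-4}^{0} (4 - 2*t) cos(-5*pi*t/4) dt = (-32/(25*pi**2)) - (32/(25*pi**2)) = -64/(25*pi**2).
Integrating by parts (boundary term plus one more integral), an antiderivative of (t + 2) cos(-5*pi*t/4) is 4*t*sin(5*pi*t/4)/(5*pi) + 8*sin(5*pi*t/4)/(5*pi) + 16*cos(5*pi*t/4)/(25*pi**2); evaluating from 0 to 4: ∫_{0}^{4} (t + 2) cos(-5*pi*t/4) dt = (-16/(25*pi**2)) - (16/(25*pi**2)) = -32/(25*pi**2).
So ∫_{-4}^{4} g(t) cos(-5*pi*t/4) dt = -96/(25*pi**2).
Hence Re(c_{-5}) = (1/8)·(-96/(25*pi**2)) = -12/(25*pi**2).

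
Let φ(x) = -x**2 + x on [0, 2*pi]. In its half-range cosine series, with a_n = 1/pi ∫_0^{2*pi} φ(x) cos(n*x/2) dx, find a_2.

a_2 = 1/pi ∫_0^{2*pi} (-x**2 + x) cos(x) dx.
Integrating by parts twice (tabular method), an antiderivative of (-x**2 + x) cos(x) is -x**2*sin(x) + x*sin(x) - 2*x*cos(x) + 2*sin(x) + cos(x); evaluating from 0 to 2*pi: ∫_{0}^{2*pi} (-x**2 + x) cos(x) dx = (1 - 4*pi) - (1) = -4*pi.
Hence a_2 = (1/pi)·(-4*pi) = -4.

-4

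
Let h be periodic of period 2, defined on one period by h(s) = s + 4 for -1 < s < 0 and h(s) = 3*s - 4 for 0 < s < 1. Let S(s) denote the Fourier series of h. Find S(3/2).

7/2

s = 3/2 differs from s = -1/2 by 1 full period(s), and the series is 2-periodic.
h is continuous at s = -1/2 with value 7/2, so the series converges to 7/2 there.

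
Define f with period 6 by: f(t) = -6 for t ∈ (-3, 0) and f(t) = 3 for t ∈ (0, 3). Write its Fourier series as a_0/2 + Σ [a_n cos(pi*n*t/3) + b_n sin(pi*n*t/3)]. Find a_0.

a_0 = 1/3 ∫_{-3}^{3} f(t) dt = 1/3 · (-9) = -3.

-3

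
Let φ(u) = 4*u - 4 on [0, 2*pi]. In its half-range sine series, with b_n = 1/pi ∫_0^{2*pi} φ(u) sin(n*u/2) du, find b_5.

b_5 = 1/pi ∫_0^{2*pi} (4*u - 4) sin(5*u/2) du.
Integrating by parts (boundary term plus one more integral), an antiderivative of (4*u - 4) sin(5*u/2) is -8*u*cos(5*u/2)/5 + 16*sin(5*u/2)/25 + 8*cos(5*u/2)/5; evaluating from 0 to 2*pi: ∫_{0}^{2*pi} (4*u - 4) sin(5*u/2) du = (-8/5 + 16*pi/5) - (8/5) = -16/5 + 16*pi/5.
Hence b_5 = (1/pi)·(-16/5 + 16*pi/5) = 16*(-1 + pi)/(5*pi).

16*(-1 + pi)/(5*pi)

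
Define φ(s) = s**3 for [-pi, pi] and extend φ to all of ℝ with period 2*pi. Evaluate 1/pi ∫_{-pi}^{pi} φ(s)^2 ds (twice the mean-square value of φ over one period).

1/pi ∫_{-pi}^{pi} φ(s)^2 ds = 1/pi · (2*pi**7/7) = 2*pi**6/7.

2*pi**6/7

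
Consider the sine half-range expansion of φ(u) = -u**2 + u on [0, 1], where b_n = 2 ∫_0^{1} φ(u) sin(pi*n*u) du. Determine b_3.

b_3 = 2 ∫_0^{1} (-u**2 + u) sin(3*pi*u) du.
Integrating by parts twice (tabular method), an antiderivative of (-u**2 + u) sin(3*pi*u) is u**2*cos(3*pi*u)/(3*pi) - 2*u*sin(3*pi*u)/(9*pi**2) - u*cos(3*pi*u)/(3*pi) + sin(3*pi*u)/(9*pi**2) - 2*cos(3*pi*u)/(27*pi**3); evaluating from 0 to 1: ∫_{0}^{1} (-u**2 + u) sin(3*pi*u) du = (2/(27*pi**3)) - (-2/(27*pi**3)) = 4/(27*pi**3).
Hence b_3 = 2·(4/(27*pi**3)) = 8/(27*pi**3).

8/(27*pi**3)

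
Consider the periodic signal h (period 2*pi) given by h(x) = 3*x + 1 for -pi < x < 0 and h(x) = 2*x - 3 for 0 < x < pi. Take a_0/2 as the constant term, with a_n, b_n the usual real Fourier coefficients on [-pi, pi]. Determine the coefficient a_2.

0

a_2 = 1/pi ∫_{-pi}^{pi} h(x) cos(2*x) dx.
Split the integral at the breakpoints.
Integrating by parts (boundary term plus one more integral), an antiderivative of (3*x + 1) cos(2*x) is 3*x*sin(2*x)/2 + sin(2*x)/2 + 3*cos(2*x)/4; evaluating from -pi to 0: ∫_{-pi}^{0} (3*x + 1) cos(2*x) dx = (3/4) - (3/4) = 0.
Integrating by parts (boundary term plus one more integral), an antiderivative of (2*x - 3) cos(2*x) is x*sin(2*x) - 3*sin(2*x)/2 + cos(2*x)/2; evaluating from 0 to pi: ∫_{0}^{pi} (2*x - 3) cos(2*x) dx = (1/2) - (1/2) = 0.
Summing the pieces and multiplying by (1/pi) gives a_2 = 0.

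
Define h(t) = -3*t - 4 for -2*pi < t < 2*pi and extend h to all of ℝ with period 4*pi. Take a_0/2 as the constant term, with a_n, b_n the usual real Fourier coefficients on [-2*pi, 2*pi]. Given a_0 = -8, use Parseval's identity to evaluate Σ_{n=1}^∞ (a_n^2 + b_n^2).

24*pi**2

Parseval: a_0^2/2 + Σ_{n≥1} (a_n^2+b_n^2) = (1/(2*pi)) ∫_{-2*pi}^{2*pi} h(t)^2 dt = 32 + 24*pi**2.
Subtract a_0^2/2 = 32: Σ (a_n^2+b_n^2) = 24*pi**2.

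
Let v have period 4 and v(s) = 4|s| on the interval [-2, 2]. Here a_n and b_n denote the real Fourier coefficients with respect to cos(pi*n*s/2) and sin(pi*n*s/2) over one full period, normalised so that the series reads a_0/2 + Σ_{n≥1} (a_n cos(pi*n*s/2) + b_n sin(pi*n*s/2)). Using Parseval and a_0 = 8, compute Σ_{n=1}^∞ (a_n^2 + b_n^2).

Parseval: a_0^2/2 + Σ_{n≥1} (a_n^2+b_n^2) = 1/2 ∫_{-2}^{2} v(s)^2 ds = 128/3.
Subtract a_0^2/2 = 32: Σ (a_n^2+b_n^2) = 32/3.

32/3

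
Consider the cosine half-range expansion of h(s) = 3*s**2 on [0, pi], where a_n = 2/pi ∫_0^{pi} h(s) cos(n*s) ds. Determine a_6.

a_6 = 2/pi ∫_0^{pi} (3*s**2) cos(6*s) ds.
Integrating by parts twice (tabular method), an antiderivative of (3*s**2) cos(6*s) is s**2*sin(6*s)/2 + s*cos(6*s)/6 - sin(6*s)/36; evaluating from 0 to pi: ∫_{0}^{pi} (3*s**2) cos(6*s) ds = (pi/6) - (0) = pi/6.
Hence a_6 = (2/pi)·(pi/6) = 1/3.

1/3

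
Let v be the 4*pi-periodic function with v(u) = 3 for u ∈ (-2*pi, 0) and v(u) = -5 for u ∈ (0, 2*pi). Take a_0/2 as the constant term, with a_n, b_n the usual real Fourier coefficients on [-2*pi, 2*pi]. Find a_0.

-2

a_0 = (1/(2*pi)) ∫_{-2*pi}^{2*pi} v(u) du = (1/(2*pi)) · (-4*pi) = -2.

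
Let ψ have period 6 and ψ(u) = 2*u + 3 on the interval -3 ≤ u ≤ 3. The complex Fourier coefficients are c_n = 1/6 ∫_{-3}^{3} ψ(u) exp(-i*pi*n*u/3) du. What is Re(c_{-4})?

0

Since ψ is real-valued, Re(c_{-4}) = 1/6 ∫_{-3}^{3} ψ(u) cos(-4*pi*u/3) du = a_{4}/2.
Integrating by parts (boundary term plus one more integral), an antiderivative of (2*u + 3) cos(-4*pi*u/3) is 3*u*sin(4*pi*u/3)/(2*pi) + 9*sin(4*pi*u/3)/(4*pi) + 9*cos(4*pi*u/3)/(8*pi**2); evaluating from -3 to 3: ∫_{-3}^{3} (2*u + 3) cos(-4*pi*u/3) du = (9/(8*pi**2)) - (9/(8*pi**2)) = 0.
Hence Re(c_{-4}) = (1/6)·(0) = 0.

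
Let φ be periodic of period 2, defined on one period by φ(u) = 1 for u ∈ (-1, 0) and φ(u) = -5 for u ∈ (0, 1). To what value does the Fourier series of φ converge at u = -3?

u = -3 differs from u = -1 by -1 full period(s), and the series is 2-periodic.
At u = -1 the one-sided limits are φ(-1^-) = -5 and φ(-1^+) = 1.
By Dirichlet's theorem the series converges to their average, [(-5) + (1)]/2 = -2.

-2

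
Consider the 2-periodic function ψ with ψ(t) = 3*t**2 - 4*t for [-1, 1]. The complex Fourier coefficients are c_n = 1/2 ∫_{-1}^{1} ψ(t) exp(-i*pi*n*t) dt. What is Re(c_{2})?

Since ψ is real-valued, Re(c_{2}) = 1/2 ∫_{-1}^{1} ψ(t) cos(2*pi*t) dt = a_{2}/2.
Integrating by parts twice (tabular method), an antiderivative of (3*t**2 - 4*t) cos(2*pi*t) is 3*t**2*sin(2*pi*t)/(2*pi) - 2*t*sin(2*pi*t)/pi + 3*t*cos(2*pi*t)/(2*pi**2) - 3*sin(2*pi*t)/(4*pi**3) - cos(2*pi*t)/pi**2; evaluating from -1 to 1: ∫_{-1}^{1} (3*t**2 - 4*t) cos(2*pi*t) dt = (1/(2*pi**2)) - (-5/(2*pi**2)) = 3/pi**2.
Hence Re(c_{2}) = (1/2)·(3/pi**2) = 3/(2*pi**2).

3/(2*pi**2)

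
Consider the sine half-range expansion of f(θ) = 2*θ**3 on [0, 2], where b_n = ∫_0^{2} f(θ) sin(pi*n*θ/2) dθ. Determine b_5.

b_5 = ∫_0^{2} (2*θ**3) sin(5*pi*θ/2) dθ.
Integrating by parts three times (tabular method), an antiderivative of (2*θ**3) sin(5*pi*θ/2) is -4*θ**3*cos(5*pi*θ/2)/(5*pi) + 24*θ**2*sin(5*pi*θ/2)/(25*pi**2) + 96*θ*cos(5*pi*θ/2)/(125*pi**3) - 192*sin(5*pi*θ/2)/(625*pi**4); evaluating from 0 to 2: ∫_{0}^{2} (2*θ**3) sin(5*pi*θ/2) dθ = (32*(-6 + 25*pi**2)/(125*pi**3)) - (0) = 32*(-6 + 25*pi**2)/(125*pi**3).
Hence b_5 = 32*(-6 + 25*pi**2)/(125*pi**3).

32*(-6 + 25*pi**2)/(125*pi**3)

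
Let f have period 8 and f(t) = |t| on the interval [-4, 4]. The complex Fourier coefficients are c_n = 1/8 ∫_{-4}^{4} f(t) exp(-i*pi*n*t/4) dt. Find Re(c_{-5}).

-8/(25*pi**2)

Since f is real-valued, Re(c_{-5}) = 1/8 ∫_{-4}^{4} f(t) cos(-5*pi*t/4) dt = a_{5}/2.
f is even and cos(-5*pi*t/4) is even, so the integrand is even: ∫_{-4}^{4} f(t) cos(-5*pi*t/4) dt = 2∫_0^{4} f(t) cos(-5*pi*t/4) dt.
Integrating by parts (boundary term plus one more integral), an antiderivative of (t) cos(-5*pi*t/4) is 4*t*sin(5*pi*t/4)/(5*pi) + 16*cos(5*pi*t/4)/(25*pi**2); evaluating from 0 to 4: ∫_{0}^{4} (t) cos(-5*pi*t/4) dt = (-16/(25*pi**2)) - (16/(25*pi**2)) = -32/(25*pi**2).
So ∫_{-4}^{4} f(t) cos(-5*pi*t/4) dt = -64/(25*pi**2).
Hence Re(c_{-5}) = (1/8)·(-64/(25*pi**2)) = -8/(25*pi**2).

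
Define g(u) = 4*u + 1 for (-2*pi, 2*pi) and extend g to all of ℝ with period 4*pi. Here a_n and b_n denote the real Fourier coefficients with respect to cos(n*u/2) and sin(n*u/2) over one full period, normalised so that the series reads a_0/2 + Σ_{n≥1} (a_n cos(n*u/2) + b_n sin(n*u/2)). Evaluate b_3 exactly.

16/3

b_3 = (1/(2*pi)) ∫_{-2*pi}^{2*pi} g(u) sin(3*u/2) du.
Integrating by parts (boundary term plus one more integral), an antiderivative of (4*u + 1) sin(3*u/2) is -8*u*cos(3*u/2)/3 + 16*sin(3*u/2)/9 - 2*cos(3*u/2)/3; evaluating from -2*pi to 2*pi: ∫_{-2*pi}^{2*pi} (4*u + 1) sin(3*u/2) du = (2/3 + 16*pi/3) - (2/3 - 16*pi/3) = 32*pi/3.
Hence b_3 = (1/(2*pi))·(32*pi/3) = 16/3.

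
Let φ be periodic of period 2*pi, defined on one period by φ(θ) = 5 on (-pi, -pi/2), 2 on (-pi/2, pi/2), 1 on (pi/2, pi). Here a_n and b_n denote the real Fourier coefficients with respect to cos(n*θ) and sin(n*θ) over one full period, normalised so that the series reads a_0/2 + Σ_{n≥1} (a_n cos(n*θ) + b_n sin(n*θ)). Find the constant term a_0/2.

a_0 = 1/pi ∫_{-pi}^{pi} φ(θ) dθ = 1/pi · (5*pi) = 5.
So the constant term a_0/2 = 5/2.

5/2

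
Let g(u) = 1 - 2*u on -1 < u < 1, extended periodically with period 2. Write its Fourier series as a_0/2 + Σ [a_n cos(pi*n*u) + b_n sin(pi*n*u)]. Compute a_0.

2

a_0 = ∫_{-1}^{1} g(u) du = 2.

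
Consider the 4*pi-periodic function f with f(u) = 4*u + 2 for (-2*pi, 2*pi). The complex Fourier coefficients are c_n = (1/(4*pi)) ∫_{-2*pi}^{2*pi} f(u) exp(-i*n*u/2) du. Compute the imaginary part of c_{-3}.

8/3

Since f is real-valued, Im(c_{-3}) = -(1/(4*pi)) ∫_{-2*pi}^{2*pi} f(u) sin(-3*u/2) du = b_{3}/2.
Integrating by parts (boundary term plus one more integral), an antiderivative of (4*u + 2) sin(-3*u/2) is 8*u*cos(3*u/2)/3 - 16*sin(3*u/2)/9 + 4*cos(3*u/2)/3; evaluating from -2*pi to 2*pi: ∫_{-2*pi}^{2*pi} (4*u + 2) sin(-3*u/2) du = (-16*pi/3 - 4/3) - (-4/3 + 16*pi/3) = -32*pi/3.
Hence Im(c_{-3}) = (-1/(4*pi))·(-32*pi/3) = 8/3.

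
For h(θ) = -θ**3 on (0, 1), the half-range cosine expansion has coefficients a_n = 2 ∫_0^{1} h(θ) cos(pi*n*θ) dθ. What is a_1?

6*(-4 + pi**2)/pi**4

a_1 = 2 ∫_0^{1} (-θ**3) cos(pi*θ) dθ.
Integrating by parts three times (tabular method), an antiderivative of (-θ**3) cos(pi*θ) is -θ**3*sin(pi*θ)/pi - 3*θ**2*cos(pi*θ)/pi**2 + 6*θ*sin(pi*θ)/pi**3 + 6*cos(pi*θ)/pi**4; evaluating from 0 to 1: ∫_{0}^{1} (-θ**3) cos(pi*θ) dθ = (3*(-2 + pi**2)/pi**4) - (6/pi**4) = 3*(-4 + pi**2)/pi**4.
Hence a_1 = 2·(3*(-4 + pi**2)/pi**4) = 6*(-4 + pi**2)/pi**4.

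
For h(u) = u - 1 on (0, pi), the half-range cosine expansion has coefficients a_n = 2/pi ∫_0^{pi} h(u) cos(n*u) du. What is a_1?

a_1 = 2/pi ∫_0^{pi} (u - 1) cos(u) du.
Integrating by parts (boundary term plus one more integral), an antiderivative of (u - 1) cos(u) is u*sin(u) - sin(u) + cos(u); evaluating from 0 to pi: ∫_{0}^{pi} (u - 1) cos(u) du = (-1) - (1) = -2.
Hence a_1 = (2/pi)·(-2) = -4/pi.

-4/pi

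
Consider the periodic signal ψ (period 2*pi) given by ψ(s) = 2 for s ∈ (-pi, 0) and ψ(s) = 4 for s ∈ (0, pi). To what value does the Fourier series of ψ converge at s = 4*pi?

3

s = 4*pi differs from s = 0 by 2 full period(s), and the series is 2*pi-periodic.
At s = 0 the one-sided limits are ψ(0^-) = 2 and ψ(0^+) = 4.
By Dirichlet's theorem the series converges to their average, [(2) + (4)]/2 = 3.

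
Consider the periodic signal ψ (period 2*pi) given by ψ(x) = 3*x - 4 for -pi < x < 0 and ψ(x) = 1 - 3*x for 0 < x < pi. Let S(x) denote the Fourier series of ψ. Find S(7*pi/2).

x = 7*pi/2 differs from x = -pi/2 by 2 full period(s), and the series is 2*pi-periodic.
ψ is continuous at x = -pi/2 with value -3*pi/2 - 4, so the series converges to -3*pi/2 - 4 there.

-3*pi/2 - 4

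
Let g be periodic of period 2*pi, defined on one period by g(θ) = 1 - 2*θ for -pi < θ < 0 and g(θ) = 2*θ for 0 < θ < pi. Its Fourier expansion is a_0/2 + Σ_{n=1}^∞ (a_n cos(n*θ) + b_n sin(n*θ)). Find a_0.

a_0 = 1/pi ∫_{-pi}^{pi} g(θ) dθ = 1/pi · (pi*(1 + 2*pi)) = 1 + 2*pi.

1 + 2*pi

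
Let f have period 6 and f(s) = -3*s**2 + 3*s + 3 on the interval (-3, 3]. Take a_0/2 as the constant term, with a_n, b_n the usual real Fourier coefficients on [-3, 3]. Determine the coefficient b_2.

b_2 = 1/3 ∫_{-3}^{3} f(s) sin(2*pi*s/3) ds.
Integrating by parts twice (tabular method), an antiderivative of (-3*s**2 + 3*s + 3) sin(2*pi*s/3) is 9*s**2*cos(2*pi*s/3)/(2*pi) - 27*s*sin(2*pi*s/3)/(2*pi**2) - 9*s*cos(2*pi*s/3)/(2*pi) + 27*sin(2*pi*s/3)/(4*pi**2) - 9*cos(2*pi*s/3)/(2*pi) - 81*cos(2*pi*s/3)/(4*pi**3); evaluating from -3 to 3: ∫_{-3}^{3} (-3*s**2 + 3*s + 3) sin(2*pi*s/3) ds = (9*(-9 + 10*pi**2)/(4*pi**3)) - (9*(-9 + 22*pi**2)/(4*pi**3)) = -27/pi.
Hence b_2 = (1/3)·(-27/pi) = -9/pi.

-9/pi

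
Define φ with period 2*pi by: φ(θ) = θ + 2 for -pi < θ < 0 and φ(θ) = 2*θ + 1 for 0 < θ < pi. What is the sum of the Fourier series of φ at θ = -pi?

θ = -pi differs from θ = pi by -1 full period(s), and the series is 2*pi-periodic.
At θ = pi the one-sided limits are φ(pi^-) = 1 + 2*pi and φ(pi^+) = 2 - pi.
By Dirichlet's theorem the series converges to their average, [(1 + 2*pi) + (2 - pi)]/2 = 3/2 + pi/2.

3/2 + pi/2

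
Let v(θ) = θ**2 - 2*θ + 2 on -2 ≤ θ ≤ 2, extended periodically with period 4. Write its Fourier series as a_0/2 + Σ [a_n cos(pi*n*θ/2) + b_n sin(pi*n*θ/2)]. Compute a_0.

a_0 = 1/2 ∫_{-2}^{2} v(θ) dθ = 1/2 · (40/3) = 20/3.

20/3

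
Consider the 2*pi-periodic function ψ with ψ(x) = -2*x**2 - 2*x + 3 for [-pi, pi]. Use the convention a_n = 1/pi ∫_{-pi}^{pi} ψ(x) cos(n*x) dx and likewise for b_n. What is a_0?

a_0 = 1/pi ∫_{-pi}^{pi} ψ(x) dx = 1/pi · (-4*pi**3/3 + 6*pi) = 6 - 4*pi**2/3.

6 - 4*pi**2/3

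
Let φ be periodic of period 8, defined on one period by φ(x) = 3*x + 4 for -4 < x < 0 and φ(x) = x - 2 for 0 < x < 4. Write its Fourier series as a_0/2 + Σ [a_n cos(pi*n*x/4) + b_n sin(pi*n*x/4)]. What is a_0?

-2

a_0 = 1/4 ∫_{-4}^{4} φ(x) dx = 1/4 · (-8) = -2.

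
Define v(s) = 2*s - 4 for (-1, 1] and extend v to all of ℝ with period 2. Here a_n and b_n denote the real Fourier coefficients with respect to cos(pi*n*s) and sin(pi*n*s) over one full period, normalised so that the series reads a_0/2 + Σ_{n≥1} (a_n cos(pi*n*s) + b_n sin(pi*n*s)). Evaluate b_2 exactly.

-2/pi

b_2 = ∫_{-1}^{1} v(s) sin(2*pi*s) ds.
Integrating by parts (boundary term plus one more integral), an antiderivative of (2*s - 4) sin(2*pi*s) is -s*cos(2*pi*s)/pi + sin(2*pi*s)/(2*pi**2) + 2*cos(2*pi*s)/pi; evaluating from -1 to 1: ∫_{-1}^{1} (2*s - 4) sin(2*pi*s) ds = (1/pi) - (3/pi) = -2/pi.
Hence b_2 = -2/pi.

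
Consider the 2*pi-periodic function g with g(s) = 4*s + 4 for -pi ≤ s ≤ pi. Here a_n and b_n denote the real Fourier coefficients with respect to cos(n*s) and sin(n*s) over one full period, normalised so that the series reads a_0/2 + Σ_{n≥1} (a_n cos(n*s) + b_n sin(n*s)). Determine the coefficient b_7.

b_7 = 1/pi ∫_{-pi}^{pi} g(s) sin(7*s) ds.
Integrating by parts (boundary term plus one more integral), an antiderivative of (4*s + 4) sin(7*s) is -4*s*cos(7*s)/7 + 4*sin(7*s)/49 - 4*cos(7*s)/7; evaluating from -pi to pi: ∫_{-pi}^{pi} (4*s + 4) sin(7*s) ds = (4/7 + 4*pi/7) - (4/7 - 4*pi/7) = 8*pi/7.
Hence b_7 = (1/pi)·(8*pi/7) = 8/7.

8/7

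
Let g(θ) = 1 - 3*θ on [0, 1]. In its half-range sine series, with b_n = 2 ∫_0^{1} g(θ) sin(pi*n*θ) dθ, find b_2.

b_2 = 2 ∫_0^{1} (1 - 3*θ) sin(2*pi*θ) dθ.
Integrating by parts (boundary term plus one more integral), an antiderivative of (1 - 3*θ) sin(2*pi*θ) is 3*θ*cos(2*pi*θ)/(2*pi) - 3*sin(2*pi*θ)/(4*pi**2) - cos(2*pi*θ)/(2*pi); evaluating from 0 to 1: ∫_{0}^{1} (1 - 3*θ) sin(2*pi*θ) dθ = (1/pi) - (-1/(2*pi)) = 3/(2*pi).
Hence b_2 = 2·(3/(2*pi)) = 3/pi.

3/pi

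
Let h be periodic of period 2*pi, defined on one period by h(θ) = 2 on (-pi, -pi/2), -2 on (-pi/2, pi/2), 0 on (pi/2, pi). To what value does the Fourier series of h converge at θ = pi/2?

-1

At θ = pi/2 the one-sided limits are h(pi/2^-) = -2 and h(pi/2^+) = 0.
By Dirichlet's theorem the series converges to their average, [(-2) + (0)]/2 = -1.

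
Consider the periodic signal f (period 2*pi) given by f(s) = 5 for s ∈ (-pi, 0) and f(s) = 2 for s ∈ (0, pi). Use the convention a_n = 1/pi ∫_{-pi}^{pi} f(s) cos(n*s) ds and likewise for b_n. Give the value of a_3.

0

a_3 = 1/pi ∫_{-pi}^{pi} f(s) cos(3*s) ds.
Split the integral at the breakpoints.
Directly, an antiderivative of (5) cos(3*s) is 5*sin(3*s)/3; evaluating from -pi to 0: ∫_{-pi}^{0} (5) cos(3*s) ds = (0) - (0) = 0.
Directly, an antiderivative of (2) cos(3*s) is 2*sin(3*s)/3; evaluating from 0 to pi: ∫_{0}^{pi} (2) cos(3*s) ds = (0) - (0) = 0.
Summing the pieces and multiplying by (1/pi) gives a_3 = 0.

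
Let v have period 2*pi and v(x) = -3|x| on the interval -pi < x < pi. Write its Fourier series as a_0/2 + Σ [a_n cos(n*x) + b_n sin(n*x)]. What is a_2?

0

a_2 = 1/pi ∫_{-pi}^{pi} v(x) cos(2*x) dx.
v is even and cos(2*x) is even, so the integrand is even and a_2 = 2/pi ∫_0^{pi} v(x) cos(2*x) dx.
Integrating by parts (boundary term plus one more integral), an antiderivative of (-3*x) cos(2*x) is -3*x*sin(2*x)/2 - 3*cos(2*x)/4; evaluating from 0 to pi: ∫_{0}^{pi} (-3*x) cos(2*x) dx = (-3/4) - (-3/4) = 0.
Hence a_2 = (2/pi)·(0) = 0.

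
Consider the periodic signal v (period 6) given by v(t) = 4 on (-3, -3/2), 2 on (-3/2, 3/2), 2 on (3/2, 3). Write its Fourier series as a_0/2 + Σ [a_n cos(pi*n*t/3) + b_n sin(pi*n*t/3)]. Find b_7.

b_7 = 1/3 ∫_{-3}^{3} v(t) sin(7*pi*t/3) dt.
Split the integral at the breakpoints.
Directly, an antiderivative of (4) sin(7*pi*t/3) is -12*cos(7*pi*t/3)/(7*pi); evaluating from -3 to -3/2: ∫_{-3}^{-3/2} (4) sin(7*pi*t/3) dt = (0) - (12/(7*pi)) = -12/(7*pi).
Directly, an antiderivative of (2) sin(7*pi*t/3) is -6*cos(7*pi*t/3)/(7*pi); evaluating from -3/2 to 3/2: ∫_{-3/2}^{3/2} (2) sin(7*pi*t/3) dt = (0) - (0) = 0.
Directly, an antiderivative of (2) sin(7*pi*t/3) is -6*cos(7*pi*t/3)/(7*pi); evaluating from 3/2 to 3: ∫_{3/2}^{3} (2) sin(7*pi*t/3) dt = (6/(7*pi)) - (0) = 6/(7*pi).
Summing the pieces and multiplying by (1/3) gives b_7 = -2/(7*pi).

-2/(7*pi)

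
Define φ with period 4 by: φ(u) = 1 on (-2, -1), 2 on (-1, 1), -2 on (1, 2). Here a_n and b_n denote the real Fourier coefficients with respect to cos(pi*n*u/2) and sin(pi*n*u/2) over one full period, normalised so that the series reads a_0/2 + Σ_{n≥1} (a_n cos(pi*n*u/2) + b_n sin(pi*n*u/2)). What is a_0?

3/2

a_0 = 1/2 ∫_{-2}^{2} φ(u) du = 1/2 · (3) = 3/2.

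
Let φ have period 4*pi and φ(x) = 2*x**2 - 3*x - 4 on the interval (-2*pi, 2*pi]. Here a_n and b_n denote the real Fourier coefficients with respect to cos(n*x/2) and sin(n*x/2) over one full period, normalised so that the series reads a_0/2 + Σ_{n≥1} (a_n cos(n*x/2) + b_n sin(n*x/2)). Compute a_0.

a_0 = (1/(2*pi)) ∫_{-2*pi}^{2*pi} φ(x) dx = (1/(2*pi)) · (-16*pi + 32*pi**3/3) = -8 + 16*pi**2/3.

-8 + 16*pi**2/3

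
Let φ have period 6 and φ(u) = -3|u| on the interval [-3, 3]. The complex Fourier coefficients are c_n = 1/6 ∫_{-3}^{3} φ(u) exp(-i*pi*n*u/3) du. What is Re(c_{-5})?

18/(25*pi**2)

Since φ is real-valued, Re(c_{-5}) = 1/6 ∫_{-3}^{3} φ(u) cos(-5*pi*u/3) du = a_{5}/2.
φ is even and cos(-5*pi*u/3) is even, so the integrand is even: ∫_{-3}^{3} φ(u) cos(-5*pi*u/3) du = 2∫_0^{3} φ(u) cos(-5*pi*u/3) du.
Integrating by parts (boundary term plus one more integral), an antiderivative of (-3*u) cos(-5*pi*u/3) is -9*u*sin(5*pi*u/3)/(5*pi) - 27*cos(5*pi*u/3)/(25*pi**2); evaluating from 0 to 3: ∫_{0}^{3} (-3*u) cos(-5*pi*u/3) du = (27/(25*pi**2)) - (-27/(25*pi**2)) = 54/(25*pi**2).
So ∫_{-3}^{3} φ(u) cos(-5*pi*u/3) du = 108/(25*pi**2).
Hence Re(c_{-5}) = (1/6)·(108/(25*pi**2)) = 18/(25*pi**2).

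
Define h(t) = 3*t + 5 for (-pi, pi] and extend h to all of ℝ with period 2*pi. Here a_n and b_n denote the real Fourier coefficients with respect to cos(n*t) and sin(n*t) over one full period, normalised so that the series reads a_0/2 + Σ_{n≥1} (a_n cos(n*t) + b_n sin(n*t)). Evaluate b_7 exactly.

6/7

b_7 = 1/pi ∫_{-pi}^{pi} h(t) sin(7*t) dt.
Integrating by parts (boundary term plus one more integral), an antiderivative of (3*t + 5) sin(7*t) is -3*t*cos(7*t)/7 + 3*sin(7*t)/49 - 5*cos(7*t)/7; evaluating from -pi to pi: ∫_{-pi}^{pi} (3*t + 5) sin(7*t) dt = (5/7 + 3*pi/7) - (5/7 - 3*pi/7) = 6*pi/7.
Hence b_7 = (1/pi)·(6*pi/7) = 6/7.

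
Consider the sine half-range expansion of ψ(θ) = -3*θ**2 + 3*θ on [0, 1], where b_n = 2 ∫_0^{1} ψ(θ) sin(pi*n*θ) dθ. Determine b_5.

24/(125*pi**3)

b_5 = 2 ∫_0^{1} (-3*θ**2 + 3*θ) sin(5*pi*θ) dθ.
Integrating by parts twice (tabular method), an antiderivative of (-3*θ**2 + 3*θ) sin(5*pi*θ) is 3*θ**2*cos(5*pi*θ)/(5*pi) - 6*θ*sin(5*pi*θ)/(25*pi**2) - 3*θ*cos(5*pi*θ)/(5*pi) + 3*sin(5*pi*θ)/(25*pi**2) - 6*cos(5*pi*θ)/(125*pi**3); evaluating from 0 to 1: ∫_{0}^{1} (-3*θ**2 + 3*θ) sin(5*pi*θ) dθ = (6/(125*pi**3)) - (-6/(125*pi**3)) = 12/(125*pi**3).
Hence b_5 = 2·(12/(125*pi**3)) = 24/(125*pi**3).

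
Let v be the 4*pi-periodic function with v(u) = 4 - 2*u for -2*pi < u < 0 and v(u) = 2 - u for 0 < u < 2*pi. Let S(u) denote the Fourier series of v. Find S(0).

3

At u = 0 the one-sided limits are v(0^-) = 4 and v(0^+) = 2.
By Dirichlet's theorem the series converges to their average, [(4) + (2)]/2 = 3.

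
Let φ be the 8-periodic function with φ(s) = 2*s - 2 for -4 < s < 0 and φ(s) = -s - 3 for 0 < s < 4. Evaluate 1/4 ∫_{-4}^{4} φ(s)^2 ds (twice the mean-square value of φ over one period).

203/3

1/4 ∫_{-4}^{4} φ(s)^2 ds = 1/4 · (812/3) = 203/3.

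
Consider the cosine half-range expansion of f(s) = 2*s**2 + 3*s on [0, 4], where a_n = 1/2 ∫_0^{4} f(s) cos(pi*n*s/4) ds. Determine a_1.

a_1 = 1/2 ∫_0^{4} (2*s**2 + 3*s) cos(pi*s/4) ds.
Integrating by parts twice (tabular method), an antiderivative of (2*s**2 + 3*s) cos(pi*s/4) is 8*s**2*sin(pi*s/4)/pi + 12*s*sin(pi*s/4)/pi + 64*s*cos(pi*s/4)/pi**2 - 256*sin(pi*s/4)/pi**3 + 48*cos(pi*s/4)/pi**2; evaluating from 0 to 4: ∫_{0}^{4} (2*s**2 + 3*s) cos(pi*s/4) ds = (-304/pi**2) - (48/pi**2) = -352/pi**2.
Hence a_1 = (1/2)·(-352/pi**2) = -176/pi**2.

-176/pi**2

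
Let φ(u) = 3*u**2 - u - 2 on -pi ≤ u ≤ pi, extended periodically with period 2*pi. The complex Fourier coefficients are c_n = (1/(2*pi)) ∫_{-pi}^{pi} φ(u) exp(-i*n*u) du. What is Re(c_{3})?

Since φ is real-valued, Re(c_{3}) = (1/(2*pi)) ∫_{-pi}^{pi} φ(u) cos(3*u) du = a_{3}/2.
Integrating by parts twice (tabular method), an antiderivative of (3*u**2 - u - 2) cos(3*u) is u**2*sin(3*u) - u*sin(3*u)/3 + 2*u*cos(3*u)/3 - 8*sin(3*u)/9 - cos(3*u)/9; evaluating from -pi to pi: ∫_{-pi}^{pi} (3*u**2 - u - 2) cos(3*u) du = (1/9 - 2*pi/3) - (1/9 + 2*pi/3) = -4*pi/3.
Hence Re(c_{3}) = (1/(2*pi))·(-4*pi/3) = -2/3.

-2/3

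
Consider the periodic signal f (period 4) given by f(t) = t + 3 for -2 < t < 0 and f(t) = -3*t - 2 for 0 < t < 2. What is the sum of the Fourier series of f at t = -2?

At t = -2 the one-sided limits are f(-2^-) = -8 and f(-2^+) = 1.
By Dirichlet's theorem the series converges to their average, [(-8) + (1)]/2 = -7/2.

-7/2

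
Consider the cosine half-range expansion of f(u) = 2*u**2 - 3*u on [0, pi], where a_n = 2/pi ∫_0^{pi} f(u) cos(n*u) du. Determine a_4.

1/2

a_4 = 2/pi ∫_0^{pi} (2*u**2 - 3*u) cos(4*u) du.
Integrating by parts twice (tabular method), an antiderivative of (2*u**2 - 3*u) cos(4*u) is u**2*sin(4*u)/2 - 3*u*sin(4*u)/4 + u*cos(4*u)/4 - sin(4*u)/16 - 3*cos(4*u)/16; evaluating from 0 to pi: ∫_{0}^{pi} (2*u**2 - 3*u) cos(4*u) du = (-3/16 + pi/4) - (-3/16) = pi/4.
Hence a_4 = (2/pi)·(pi/4) = 1/2.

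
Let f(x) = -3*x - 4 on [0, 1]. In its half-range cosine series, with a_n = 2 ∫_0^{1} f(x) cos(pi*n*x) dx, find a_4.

a_4 = 2 ∫_0^{1} (-3*x - 4) cos(4*pi*x) dx.
Integrating by parts (boundary term plus one more integral), an antiderivative of (-3*x - 4) cos(4*pi*x) is -3*x*sin(4*pi*x)/(4*pi) - sin(4*pi*x)/pi - 3*cos(4*pi*x)/(16*pi**2); evaluating from 0 to 1: ∫_{0}^{1} (-3*x - 4) cos(4*pi*x) dx = (-3/(16*pi**2)) - (-3/(16*pi**2)) = 0.
Hence a_4 = 2·(0) = 0.

0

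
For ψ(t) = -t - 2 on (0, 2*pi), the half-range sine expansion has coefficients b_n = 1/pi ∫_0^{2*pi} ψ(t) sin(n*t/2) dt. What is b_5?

b_5 = 1/pi ∫_0^{2*pi} (-t - 2) sin(5*t/2) dt.
Integrating by parts (boundary term plus one more integral), an antiderivative of (-t - 2) sin(5*t/2) is 2*t*cos(5*t/2)/5 - 4*sin(5*t/2)/25 + 4*cos(5*t/2)/5; evaluating from 0 to 2*pi: ∫_{0}^{2*pi} (-t - 2) sin(5*t/2) dt = (-4*pi/5 - 4/5) - (4/5) = -4*pi/5 - 8/5.
Hence b_5 = (1/pi)·(-4*pi/5 - 8/5) = 4*(-pi - 2)/(5*pi).

4*(-pi - 2)/(5*pi)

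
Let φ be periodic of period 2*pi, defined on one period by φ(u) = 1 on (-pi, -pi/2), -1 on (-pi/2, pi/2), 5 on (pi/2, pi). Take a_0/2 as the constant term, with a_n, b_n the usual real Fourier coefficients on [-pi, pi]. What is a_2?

a_2 = 1/pi ∫_{-pi}^{pi} φ(u) cos(2*u) du.
Split the integral at the breakpoints.
Directly, an antiderivative of (1) cos(2*u) is sin(2*u)/2; evaluating from -pi to -pi/2: ∫_{-pi}^{-pi/2} (1) cos(2*u) du = (0) - (0) = 0.
Directly, an antiderivative of (-1) cos(2*u) is -sin(2*u)/2; evaluating from -pi/2 to pi/2: ∫_{-pi/2}^{pi/2} (-1) cos(2*u) du = (0) - (0) = 0.
Directly, an antiderivative of (5) cos(2*u) is 5*sin(2*u)/2; evaluating from pi/2 to pi: ∫_{pi/2}^{pi} (5) cos(2*u) du = (0) - (0) = 0.
Summing the pieces and multiplying by (1/pi) gives a_2 = 0.

0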